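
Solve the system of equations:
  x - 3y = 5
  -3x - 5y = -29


Using Cramer's rule:
Determinant D = (1)(-5) - (-3)(-3) = -5 - 9 = -14
Dx = (5)(-5) - (-29)(-3) = -25 - 87 = -112
Dy = (1)(-29) - (-3)(5) = -29 + 15 = -14
x = Dx/D = -112/-14 = 8
y = Dy/D = -14/-14 = 1

x = 8, y = 1


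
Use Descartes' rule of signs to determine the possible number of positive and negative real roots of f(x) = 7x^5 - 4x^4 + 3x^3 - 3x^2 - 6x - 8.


Descartes' rule of signs:

For positive roots, count sign changes in f(x) = 7x^5 - 4x^4 + 3x^3 - 3x^2 - 6x - 8:
Signs of coefficients: +, -, +, -, -, -
Number of sign changes: 3
Possible positive real roots: 3, 1

For negative roots, examine f(-x) = -7x^5 - 4x^4 - 3x^3 - 3x^2 + 6x - 8:
Signs of coefficients: -, -, -, -, +, -
Number of sign changes: 2
Possible negative real roots: 2, 0

Positive roots: 3 or 1; Negative roots: 2 or 0


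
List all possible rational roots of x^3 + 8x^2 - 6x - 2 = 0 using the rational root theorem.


Rational root theorem: possible roots are ±p/q where:
  p divides the constant term (-2): p ∈ {1, 2}
  q divides the leading coefficient (1): q ∈ {1}

All possible rational roots: -2, -1, 1, 2

-2, -1, 1, 2


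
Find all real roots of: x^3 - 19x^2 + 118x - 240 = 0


Let p(x) = x^3 - 19x^2 + 118x - 240. By the rational root theorem (leading coefficient 1), any rational root is an integer divisor of 240: try ±1, ±2, ... in turn.
Test x = 1: value = -140 ≠ 0.
Test x = -1: value = -378 ≠ 0.
Test x = 2: value = -72 ≠ 0.
Test x = -2: value = -560 ≠ 0.
Test x = 3: value = -30 ≠ 0.
Test x = -3: value = -792 ≠ 0.
Test x = 4: value = -8 ≠ 0.
Test x = -4: value = -1080 ≠ 0.
Test x = 5: value = 0 ✓, so (x - 5) is a factor.
Synthetic division by (x - 5): bring down 1; 1(5) - 19 = -14; (-14)(5) + 118 = 48; 48(5) - 240 = 0 → quotient x^2 - 14x + 48, remainder 0.
Solve the quadratic x^2 - 14x + 48 = 0: discriminant = (-14)^2 - 4(1)(48) = 196 - 192 = 4.
sqrt(4) = 2, so x = (14 ± 2)/2: x = 8 or x = 6.

x = 5, x = 6, x = 8


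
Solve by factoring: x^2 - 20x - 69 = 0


We need two numbers that multiply to -69 and add to -20.
Those numbers are 3 and -23 (since 3 * (-23) = -69 and 3 + (-23) = -20).
So x^2 - 20x - 69 = (x + 3)(x - 23) = 0
Setting each factor to zero: x = -3 or x = 23

x = -3, x = 23


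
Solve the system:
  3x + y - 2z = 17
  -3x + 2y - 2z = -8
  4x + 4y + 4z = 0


Using Cramer's rule. Expand each determinant along the first row.
D  = 3*[2*4 - (-2)*4] - 1*[(-3)*4 - (-2)*4] + (-2)*[(-3)*4 - 2*4]
  = 3*(16) - 1*(-4) + (-2)*(-20) = 92
Dx = 17*[2*4 - (-2)*4] - 1*[(-8)*4 - (-2)*0] + (-2)*[(-8)*4 - 2*0]
  = 17*(16) - 1*(-32) + (-2)*(-32) = 368
Dy = 3*[(-8)*4 - (-2)*0] - 17*[(-3)*4 - (-2)*4] + (-2)*[(-3)*0 - (-8)*4]
  = 3*(-32) - 17*(-4) + (-2)*(32) = -92
Dz = 3*[2*0 - (-8)*4] - 1*[(-3)*0 - (-8)*4] + 17*[(-3)*4 - 2*4]
  = 3*(32) - 1*(32) + 17*(-20) = -276
x = Dx/D = 368/92 = 4, y = Dy/D = -92/92 = -1, z = Dz/D = -276/92 = -3
Check eq1: (3)(4) + (1)(-1) + (-2)(-3) = 17 = 17 ✓
Check eq2: (-3)(4) + (2)(-1) + (-2)(-3) = -8 = -8 ✓
Check eq3: (4)(4) + (4)(-1) + (4)(-3) = 0 = 0 ✓

x = 4, y = -1, z = -3


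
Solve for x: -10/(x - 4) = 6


Multiply both sides by (x - 4): -10 = 6(x - 4)
Distribute: -10 = 6x - 24
6x = -10 + 24 = 14
x = 7/3

x = 7/3


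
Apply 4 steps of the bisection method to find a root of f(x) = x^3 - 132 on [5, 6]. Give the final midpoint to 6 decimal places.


f(x) = x^3 - 132
f(5) = -7 < 0
f(6) = 84 > 0

Step 1: midpoint = (5.000000 + 6.000000)/2 = 5.500000
  f(5.500000) = 34.375000
  f(mid) > 0, so root is in [5.000000, 5.500000]

Step 2: midpoint = (5.000000 + 5.500000)/2 = 5.250000
  f(5.250000) = 12.703125
  f(mid) > 0, so root is in [5.000000, 5.250000]

Step 3: midpoint = (5.000000 + 5.250000)/2 = 5.125000
  f(5.125000) = 2.611328
  f(mid) > 0, so root is in [5.000000, 5.125000]

Step 4: midpoint = (5.000000 + 5.125000)/2 = 5.062500
  f(5.062500) = -2.253662
  f(mid) < 0, so root is in [5.062500, 5.125000]

midpoint = 5.062500


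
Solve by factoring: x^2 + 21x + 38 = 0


We need two numbers that multiply to 38 and add to 21.
Those numbers are 2 and 19 (since 2 * 19 = 38 and 2 + 19 = 21).
So x^2 + 21x + 38 = (x + 2)(x + 19) = 0
Setting each factor to zero: x = -2 or x = -19

x = -19, x = -2


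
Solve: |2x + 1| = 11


An absolute value equation |expr| = 11 gives two cases:
Case 1: 2x + 1 = 11
  2x = 10, so x = 5
Case 2: 2x + 1 = -11
  2x = -12, so x = -6

x = -6, x = 5


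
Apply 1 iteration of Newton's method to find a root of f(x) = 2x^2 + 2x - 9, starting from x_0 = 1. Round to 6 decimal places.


Newton's method: x_(n+1) = x_n - f(x_n)/f'(x_n)
f(x) = 2x^2 + 2x - 9
f'(x) = 4x + 2

Iteration 1:
  f(1.000000) = -5.000000
  f'(1.000000) = 6.000000
  x_1 = 1.000000 - (-5.000000)/(6.000000) = 1.833333

x_1 = 1.833333


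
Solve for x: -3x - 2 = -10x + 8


Starting with: -3x - 2 = -10x + 8
Move all x terms to left: (-3 + 10)x = 8 + 2
Simplify: 7x = 10
Divide both sides by 7: x = 10/7

x = 10/7


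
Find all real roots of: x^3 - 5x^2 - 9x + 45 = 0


Let p(x) = x^3 - 5x^2 - 9x + 45. By the rational root theorem (leading coefficient 1), any rational root is an integer divisor of 45: try ±1, ±2, ... in turn.
Test x = 1: value = 32 ≠ 0.
Test x = -1: value = 48 ≠ 0.
Test x = 3: value = 0 ✓, so (x - 3) is a factor.
Synthetic division by (x - 3): bring down 1; 1(3) - 5 = -2; (-2)(3) - 9 = -15; (-15)(3) + 45 = 0 → quotient x^2 - 2x - 15, remainder 0.
Solve the quadratic x^2 - 2x - 15 = 0: discriminant = (-2)^2 - 4(1)(-15) = 4 + 60 = 64.
sqrt(64) = 8, so x = (2 ± 8)/2: x = 5 or x = -3.

x = -3, x = 3, x = 5


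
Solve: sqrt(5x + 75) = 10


Square both sides: 5x + 75 = 10^2 = 100
5x = 100 - 75 = 25
x = 5
Check: sqrt(5*5 + 75) = sqrt(100) = 10 ✓

x = 5


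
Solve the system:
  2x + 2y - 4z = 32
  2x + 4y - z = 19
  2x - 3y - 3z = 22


Using Cramer's rule. Expand each determinant along the first row.
D  = 2*[4*(-3) - (-1)*(-3)] - 2*[2*(-3) - (-1)*2] + (-4)*[2*(-3) - 4*2]
  = 2*(-15) - 2*(-4) + (-4)*(-14) = 34
Dx = 32*[4*(-3) - (-1)*(-3)] - 2*[19*(-3) - (-1)*22] + (-4)*[19*(-3) - 4*22]
  = 32*(-15) - 2*(-35) + (-4)*(-145) = 170
Dy = 2*[19*(-3) - (-1)*22] - 32*[2*(-3) - (-1)*2] + (-4)*[2*22 - 19*2]
  = 2*(-35) - 32*(-4) + (-4)*(6) = 34
Dz = 2*[4*22 - 19*(-3)] - 2*[2*22 - 19*2] + 32*[2*(-3) - 4*2]
  = 2*(145) - 2*(6) + 32*(-14) = -170
x = Dx/D = 170/34 = 5, y = Dy/D = 34/34 = 1, z = Dz/D = -170/34 = -5
Check eq1: (2)(5) + (2)(1) + (-4)(-5) = 32 = 32 ✓
Check eq2: (2)(5) + (4)(1) + (-1)(-5) = 19 = 19 ✓
Check eq3: (2)(5) + (-3)(1) + (-3)(-5) = 22 = 22 ✓

x = 5, y = 1, z = -5


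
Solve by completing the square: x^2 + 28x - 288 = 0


Start: x^2 + 28x - 288 = 0
Move constant: x^2 + 28x = 288
Half of 28 is 14, squared is 196
Add 196 to both sides: x^2 + 28x + 196 = 484
(x + 14)^2 = 484
x + 14 = ±22
x = -14 + 22 = 8 or x = -14 - 22 = -36

x = -36, x = 8


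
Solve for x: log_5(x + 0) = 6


Convert to exponential form: x + 0 = 5^6 = 15625
x = 15625 - 0 = 15625
Check: log_5(15625 + 0) = log_5(15625) = log_5(15625) = 6 ✓

x = 15625


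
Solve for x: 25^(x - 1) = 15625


Express both sides with the same base.
15625 = 25^3
Since the bases match, equate exponents: x - 1 = 3
So x = 3 - (-1) = 4

x = 4


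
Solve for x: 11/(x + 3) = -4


Multiply both sides by (x + 3): 11 = -4(x + 3)
Distribute: 11 = -4x - 12
-4x = 11 + 12 = 23
x = -23/4

x = -23/4


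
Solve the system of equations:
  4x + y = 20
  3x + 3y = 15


Using Cramer's rule:
Determinant D = (4)(3) - (3)(1) = 12 - 3 = 9
Dx = (20)(3) - (15)(1) = 60 - 15 = 45
Dy = (4)(15) - (3)(20) = 60 - 60 = 0
x = Dx/D = 45/9 = 5
y = Dy/D = 0/9 = 0

x = 5, y = 0


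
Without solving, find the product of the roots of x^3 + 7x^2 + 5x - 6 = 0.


By Vieta's formulas for x^3 + bx^2 + cx + d = 0:
  r1 + r2 + r3 = -b/a = -7
  r1*r2 + r1*r3 + r2*r3 = c/a = 5
  r1*r2*r3 = -d/a = 6


Product = 6


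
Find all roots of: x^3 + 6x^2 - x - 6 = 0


Let p(x) = x^3 + 6x^2 - x - 6. By the rational root theorem (leading coefficient 1), any rational root is an integer divisor of 6: try ±1, ±2, ... in turn.
Test x = 1: value = 0 ✓, so (x - 1) is a factor.
Synthetic division by (x - 1): bring down 1; 1(1) + 6 = 7; 7(1) - 1 = 6; 6(1) - 6 = 0 → quotient x^2 + 7x + 6, remainder 0.
Solve the quadratic x^2 + 7x + 6 = 0: discriminant = 7^2 - 4(1)(6) = 49 - 24 = 25.
sqrt(25) = 5, so x = (-7 ± 5)/2: x = -1 or x = -6.
Collecting all roots found:

x = -6, x = -1, x = 1


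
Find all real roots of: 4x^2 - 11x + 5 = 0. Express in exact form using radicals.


Using the quadratic formula: x = (-b ± sqrt(b^2 - 4ac)) / (2a)
Here a = 4, b = -11, c = 5
Discriminant = b^2 - 4ac = (-11)^2 - 4(4)(5) = 121 - 80 = 41
Since discriminant = 41 > 0, there are two real roots.
x = (11 ± sqrt(41)) / 8
Numerically: x ≈ 2.1754 or x ≈ 0.5746

x = (11 + sqrt(41)) / 8 or x = (11 - sqrt(41)) / 8


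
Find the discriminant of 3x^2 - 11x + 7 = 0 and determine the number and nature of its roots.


For ax^2 + bx + c = 0, discriminant D = b^2 - 4ac
Here a = 3, b = -11, c = 7
D = (-11)^2 - 4(3)(7) = 121 - 84 = 37

D = 37 > 0 but not a perfect square
The equation has 2 distinct real irrational roots.

Discriminant = 37, 2 distinct real irrational roots


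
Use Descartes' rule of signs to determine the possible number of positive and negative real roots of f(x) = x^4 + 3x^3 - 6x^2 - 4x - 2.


Descartes' rule of signs:

For positive roots, count sign changes in f(x) = x^4 + 3x^3 - 6x^2 - 4x - 2:
Signs of coefficients: +, +, -, -, -
Number of sign changes: 1
Possible positive real roots: 1

For negative roots, examine f(-x) = x^4 - 3x^3 - 6x^2 + 4x - 2:
Signs of coefficients: +, -, -, +, -
Number of sign changes: 3
Possible negative real roots: 3, 1

Positive roots: 1; Negative roots: 3 or 1


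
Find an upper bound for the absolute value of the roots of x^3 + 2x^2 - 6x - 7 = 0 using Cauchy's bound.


Cauchy's bound: all roots r satisfy |r| <= 1 + max(|a_i/a_n|) for i = 0,...,n-1
where a_n is the leading coefficient.

Coefficients: [1, 2, -6, -7]
Leading coefficient a_n = 1
Ratios |a_i/a_n|: 2, 6, 7
Maximum ratio: 7
Cauchy's bound: |r| <= 1 + 7 = 8

Upper bound = 8


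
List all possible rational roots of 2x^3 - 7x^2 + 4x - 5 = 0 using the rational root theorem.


Rational root theorem: possible roots are ±p/q where:
  p divides the constant term (-5): p ∈ {1, 5}
  q divides the leading coefficient (2): q ∈ {1, 2}

All possible rational roots: -5, -5/2, -1, -1/2, 1/2, 1, 5/2, 5

-5, -5/2, -1, -1/2, 1/2, 1, 5/2, 5


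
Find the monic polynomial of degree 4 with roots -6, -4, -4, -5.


A monic polynomial with roots -6, -4, -4, -5 is:
p(x) = (x + 6)(x + 4)(x + 4)(x + 5)
After multiplying by (x + 6): x + 6
After multiplying by (x + 4): x^2 + 10x + 24
After multiplying by (x + 4): x^3 + 14x^2 + 64x + 96
After multiplying by (x + 5): x^4 + 19x^3 + 134x^2 + 416x + 480

x^4 + 19x^3 + 134x^2 + 416x + 480


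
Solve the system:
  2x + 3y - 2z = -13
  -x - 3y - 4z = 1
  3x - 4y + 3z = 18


Using Cramer's rule. Expand each determinant along the first row.
D  = 2*[(-3)*3 - (-4)*(-4)] - 3*[(-1)*3 - (-4)*3] + (-2)*[(-1)*(-4) - (-3)*3]
  = 2*(-25) - 3*(9) + (-2)*(13) = -103
Dx = (-13)*[(-3)*3 - (-4)*(-4)] - 3*[1*3 - (-4)*18] + (-2)*[1*(-4) - (-3)*18]
  = (-13)*(-25) - 3*(75) + (-2)*(50) = 0
Dy = 2*[1*3 - (-4)*18] - (-13)*[(-1)*3 - (-4)*3] + (-2)*[(-1)*18 - 1*3]
  = 2*(75) - (-13)*(9) + (-2)*(-21) = 309
Dz = 2*[(-3)*18 - 1*(-4)] - 3*[(-1)*18 - 1*3] + (-13)*[(-1)*(-4) - (-3)*3]
  = 2*(-50) - 3*(-21) + (-13)*(13) = -206
x = Dx/D = 0/-103 = 0, y = Dy/D = 309/-103 = -3, z = Dz/D = -206/-103 = 2
Check eq1: (2)(0) + (3)(-3) + (-2)(2) = -13 = -13 ✓
Check eq2: (-1)(0) + (-3)(-3) + (-4)(2) = 1 = 1 ✓
Check eq3: (3)(0) + (-4)(-3) + (3)(2) = 18 = 18 ✓

x = 0, y = -3, z = 2


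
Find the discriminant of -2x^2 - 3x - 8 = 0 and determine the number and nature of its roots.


For ax^2 + bx + c = 0, discriminant D = b^2 - 4ac
Here a = -2, b = -3, c = -8
D = (-3)^2 - 4(-2)(-8) = 9 - 64 = -55

D = -55 < 0
The equation has no real roots (2 complex conjugate roots).

Discriminant = -55, no real roots (2 complex conjugate roots)


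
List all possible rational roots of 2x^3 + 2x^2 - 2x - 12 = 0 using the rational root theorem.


Rational root theorem: possible roots are ±p/q where:
  p divides the constant term (-12): p ∈ {1, 2, 3, 4, 6, 12}
  q divides the leading coefficient (2): q ∈ {1, 2}

All possible rational roots: -12, -6, -4, -3, -2, -3/2, -1, -1/2, 1/2, 1, 3/2, 2, 3, 4, 6, 12

-12, -6, -4, -3, -2, -3/2, -1, -1/2, 1/2, 1, 3/2, 2, 3, 4, 6, 12


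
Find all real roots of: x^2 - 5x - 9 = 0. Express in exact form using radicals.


Using the quadratic formula: x = (-b ± sqrt(b^2 - 4ac)) / (2a)
Here a = 1, b = -5, c = -9
Discriminant = b^2 - 4ac = (-5)^2 - 4(1)(-9) = 25 + 36 = 61
Since discriminant = 61 > 0, there are two real roots.
x = (5 ± sqrt(61)) / 2
Numerically: x ≈ 6.4051 or x ≈ -1.4051

x = (5 + sqrt(61)) / 2 or x = (5 - sqrt(61)) / 2


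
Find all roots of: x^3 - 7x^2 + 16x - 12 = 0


Let p(x) = x^3 - 7x^2 + 16x - 12. By the rational root theorem (leading coefficient 1), any rational root is an integer divisor of 12: try ±1, ±2, ... in turn.
Test x = 1: value = -2 ≠ 0.
Test x = -1: value = -36 ≠ 0.
Test x = 2: value = 0 ✓, so (x - 2) is a factor.
Synthetic division by (x - 2): bring down 1; 1(2) - 7 = -5; (-5)(2) + 16 = 6; 6(2) - 12 = 0 → quotient x^2 - 5x + 6, remainder 0.
Solve the quadratic x^2 - 5x + 6 = 0: discriminant = (-5)^2 - 4(1)(6) = 25 - 24 = 1.
sqrt(1) = 1, so x = (5 ± 1)/2: x = 3 or x = 2.
Collecting all roots found:

x = 2 (multiplicity 2), x = 3


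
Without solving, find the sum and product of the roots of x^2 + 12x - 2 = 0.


By Vieta's formulas for ax^2 + bx + c = 0:
  Sum of roots = -b/a
  Product of roots = c/a

Here a = 1, b = 12, c = -2
Sum = -(12)/1 = -12
Product = -2/1 = -2

Sum = -12, Product = -2


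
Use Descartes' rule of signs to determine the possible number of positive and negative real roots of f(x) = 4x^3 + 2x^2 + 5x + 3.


Descartes' rule of signs:

For positive roots, count sign changes in f(x) = 4x^3 + 2x^2 + 5x + 3:
Signs of coefficients: +, +, +, +
Number of sign changes: 0
Possible positive real roots: 0

For negative roots, examine f(-x) = -4x^3 + 2x^2 - 5x + 3:
Signs of coefficients: -, +, -, +
Number of sign changes: 3
Possible negative real roots: 3, 1

Positive roots: 0; Negative roots: 3 or 1


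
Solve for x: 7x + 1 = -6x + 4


Starting with: 7x + 1 = -6x + 4
Move all x terms to left: (7 + 6)x = 4 - 1
Simplify: 13x = 3
Divide both sides by 13: x = 3/13

x = 3/13


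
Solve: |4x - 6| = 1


An absolute value equation |expr| = 1 gives two cases:
Case 1: 4x - 6 = 1
  4x = 7, so x = 7/4
Case 2: 4x - 6 = -1
  4x = 5, so x = 5/4

x = 5/4, x = 7/4


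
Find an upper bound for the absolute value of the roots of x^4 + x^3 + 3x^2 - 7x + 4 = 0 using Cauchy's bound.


Cauchy's bound: all roots r satisfy |r| <= 1 + max(|a_i/a_n|) for i = 0,...,n-1
where a_n is the leading coefficient.

Coefficients: [1, 1, 3, -7, 4]
Leading coefficient a_n = 1
Ratios |a_i/a_n|: 1, 3, 7, 4
Maximum ratio: 7
Cauchy's bound: |r| <= 1 + 7 = 8

Upper bound = 8


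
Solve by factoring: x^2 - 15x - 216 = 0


We need two numbers that multiply to -216 and add to -15.
Those numbers are -24 and 9 (since (-24) * 9 = -216 and (-24) + 9 = -15).
So x^2 - 15x - 216 = (x - 24)(x + 9) = 0
Setting each factor to zero: x = 24 or x = -9

x = -9, x = 24


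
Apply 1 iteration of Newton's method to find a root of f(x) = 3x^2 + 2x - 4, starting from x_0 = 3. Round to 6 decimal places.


Newton's method: x_(n+1) = x_n - f(x_n)/f'(x_n)
f(x) = 3x^2 + 2x - 4
f'(x) = 6x + 2

Iteration 1:
  f(3.000000) = 29.000000
  f'(3.000000) = 20.000000
  x_1 = 3.000000 - (29.000000)/(20.000000) = 1.550000

x_1 = 1.550000


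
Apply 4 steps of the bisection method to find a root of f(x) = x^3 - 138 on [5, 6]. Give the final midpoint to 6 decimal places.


f(x) = x^3 - 138
f(5) = -13 < 0
f(6) = 78 > 0

Step 1: midpoint = (5.000000 + 6.000000)/2 = 5.500000
  f(5.500000) = 28.375000
  f(mid) > 0, so root is in [5.000000, 5.500000]

Step 2: midpoint = (5.000000 + 5.500000)/2 = 5.250000
  f(5.250000) = 6.703125
  f(mid) > 0, so root is in [5.000000, 5.250000]

Step 3: midpoint = (5.000000 + 5.250000)/2 = 5.125000
  f(5.125000) = -3.388672
  f(mid) < 0, so root is in [5.125000, 5.250000]

Step 4: midpoint = (5.125000 + 5.250000)/2 = 5.187500
  f(5.187500) = 1.596436
  f(mid) > 0, so root is in [5.125000, 5.187500]

midpoint = 5.187500


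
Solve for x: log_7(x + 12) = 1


Convert to exponential form: x + 12 = 7^1 = 7
x = 7 - 12 = -5
Check: log_7(-5 + 12) = log_7(7) = log_7(7) = 1 ✓

x = -5


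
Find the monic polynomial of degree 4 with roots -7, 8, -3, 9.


A monic polynomial with roots -7, 8, -3, 9 is:
p(x) = (x + 7)(x - 8)(x + 3)(x - 9)
After multiplying by (x + 7): x + 7
After multiplying by (x - 8): x^2 - x - 56
After multiplying by (x + 3): x^3 + 2x^2 - 59x - 168
After multiplying by (x - 9): x^4 - 7x^3 - 77x^2 + 363x + 1512

x^4 - 7x^3 - 77x^2 + 363x + 1512


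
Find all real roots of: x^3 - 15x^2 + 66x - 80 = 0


Let p(x) = x^3 - 15x^2 + 66x - 80. By the rational root theorem (leading coefficient 1), any rational root is an integer divisor of 80: try ±1, ±2, ... in turn.
Test x = 1: value = -28 ≠ 0.
Test x = -1: value = -162 ≠ 0.
Test x = 2: value = 0 ✓, so (x - 2) is a factor.
Synthetic division by (x - 2): bring down 1; 1(2) - 15 = -13; (-13)(2) + 66 = 40; 40(2) - 80 = 0 → quotient x^2 - 13x + 40, remainder 0.
Solve the quadratic x^2 - 13x + 40 = 0: discriminant = (-13)^2 - 4(1)(40) = 169 - 160 = 9.
sqrt(9) = 3, so x = (13 ± 3)/2: x = 8 or x = 5.

x = 2, x = 5, x = 8


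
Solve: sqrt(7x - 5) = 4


Square both sides: 7x - 5 = 4^2 = 16
7x = 16 + 5 = 21
x = 3
Check: sqrt(7*3 - 5) = sqrt(16) = 4 ✓

x = 3


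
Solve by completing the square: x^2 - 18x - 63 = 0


Start: x^2 - 18x - 63 = 0
Move constant: x^2 - 18x = 63
Half of -18 is -9, squared is 81
Add 81 to both sides: x^2 - 18x + 81 = 144
(x - 9)^2 = 144
x - 9 = ±12
x = 9 + 12 = 21 or x = 9 - 12 = -3

x = -3, x = 21


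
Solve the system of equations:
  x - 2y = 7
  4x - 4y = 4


Using Cramer's rule:
Determinant D = (1)(-4) - (4)(-2) = -4 + 8 = 4
Dx = (7)(-4) - (4)(-2) = -28 + 8 = -20
Dy = (1)(4) - (4)(7) = 4 - 28 = -24
x = Dx/D = -20/4 = -5
y = Dy/D = -24/4 = -6

x = -5, y = -6


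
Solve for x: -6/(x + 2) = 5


Multiply both sides by (x + 2): -6 = 5(x + 2)
Distribute: -6 = 5x + 10
5x = -6 - 10 = -16
x = -16/5

x = -16/5


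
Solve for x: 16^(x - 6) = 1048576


Express both sides with the same base.
1048576 = 16^5
Since the bases match, equate exponents: x - 6 = 5
So x = 5 - (-6) = 11

x = 11


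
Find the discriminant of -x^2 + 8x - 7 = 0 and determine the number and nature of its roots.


For ax^2 + bx + c = 0, discriminant D = b^2 - 4ac
Here a = -1, b = 8, c = -7
D = (8)^2 - 4(-1)(-7) = 64 - 28 = 36

D = 36 > 0 and is a perfect square (sqrt = 6)
The equation has 2 distinct real rational roots.

Discriminant = 36, 2 distinct real rational roots


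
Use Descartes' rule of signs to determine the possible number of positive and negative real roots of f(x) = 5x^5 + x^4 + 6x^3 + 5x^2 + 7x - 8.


Descartes' rule of signs:

For positive roots, count sign changes in f(x) = 5x^5 + x^4 + 6x^3 + 5x^2 + 7x - 8:
Signs of coefficients: +, +, +, +, +, -
Number of sign changes: 1
Possible positive real roots: 1

For negative roots, examine f(-x) = -5x^5 + x^4 - 6x^3 + 5x^2 - 7x - 8:
Signs of coefficients: -, +, -, +, -, -
Number of sign changes: 4
Possible negative real roots: 4, 2, 0

Positive roots: 1; Negative roots: 4 or 2 or 0


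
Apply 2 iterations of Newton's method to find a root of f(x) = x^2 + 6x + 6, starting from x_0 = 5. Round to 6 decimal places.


Newton's method: x_(n+1) = x_n - f(x_n)/f'(x_n)
f(x) = x^2 + 6x + 6
f'(x) = 2x + 6

Iteration 1:
  f(5.000000) = 61.000000
  f'(5.000000) = 16.000000
  x_1 = 5.000000 - (61.000000)/(16.000000) = 1.187500

Iteration 2:
  f(1.187500) = 14.535156
  f'(1.187500) = 8.375000
  x_2 = 1.187500 - (14.535156)/(8.375000) = -0.548041

x_2 = -0.548041


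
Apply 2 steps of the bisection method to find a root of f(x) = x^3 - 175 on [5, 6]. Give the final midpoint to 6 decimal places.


f(x) = x^3 - 175
f(5) = -50 < 0
f(6) = 41 > 0

Step 1: midpoint = (5.000000 + 6.000000)/2 = 5.500000
  f(5.500000) = -8.625000
  f(mid) < 0, so root is in [5.500000, 6.000000]

Step 2: midpoint = (5.500000 + 6.000000)/2 = 5.750000
  f(5.750000) = 15.109375
  f(mid) > 0, so root is in [5.500000, 5.750000]

midpoint = 5.750000


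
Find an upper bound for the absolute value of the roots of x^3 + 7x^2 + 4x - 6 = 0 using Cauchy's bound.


Cauchy's bound: all roots r satisfy |r| <= 1 + max(|a_i/a_n|) for i = 0,...,n-1
where a_n is the leading coefficient.

Coefficients: [1, 7, 4, -6]
Leading coefficient a_n = 1
Ratios |a_i/a_n|: 7, 4, 6
Maximum ratio: 7
Cauchy's bound: |r| <= 1 + 7 = 8

Upper bound = 8


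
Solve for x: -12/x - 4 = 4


Subtract -4 from both sides: -12/x = 8
Multiply both sides by x: -12 = 8 * x
Divide by 8: x = -3/2

x = -3/2


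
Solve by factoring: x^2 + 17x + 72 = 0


We need two numbers that multiply to 72 and add to 17.
Those numbers are 9 and 8 (since 9 * 8 = 72 and 9 + 8 = 17).
So x^2 + 17x + 72 = (x + 9)(x + 8) = 0
Setting each factor to zero: x = -9 or x = -8

x = -9, x = -8


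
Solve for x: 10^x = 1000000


Express both sides with the same base.
1000000 = 10^6
Since the bases match: x = 6

x = 6


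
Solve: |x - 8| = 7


An absolute value equation |expr| = 7 gives two cases:
Case 1: x - 8 = 7
  x = 15, so x = 15
Case 2: x - 8 = -7
  x = 1, so x = 1

x = 1, x = 15


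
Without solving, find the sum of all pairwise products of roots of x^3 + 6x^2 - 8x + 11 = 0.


By Vieta's formulas for x^3 + bx^2 + cx + d = 0:
  r1 + r2 + r3 = -b/a = -6
  r1*r2 + r1*r3 + r2*r3 = c/a = -8
  r1*r2*r3 = -d/a = -11


Sum of pairwise products = -8


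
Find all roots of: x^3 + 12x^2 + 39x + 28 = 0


Let p(x) = x^3 + 12x^2 + 39x + 28. By the rational root theorem (leading coefficient 1), any rational root is an integer divisor of 28: try ±1, ±2, ... in turn.
Test x = 1: value = 80 ≠ 0.
Test x = -1: value = 0 ✓, so (x + 1) is a factor.
Synthetic division by (x + 1): bring down 1; 1(-1) + 12 = 11; 11(-1) + 39 = 28; 28(-1) + 28 = 0 → quotient x^2 + 11x + 28, remainder 0.
Solve the quadratic x^2 + 11x + 28 = 0: discriminant = 11^2 - 4(1)(28) = 121 - 112 = 9.
sqrt(9) = 3, so x = (-11 ± 3)/2: x = -4 or x = -7.
Collecting all roots found:

x = -7, x = -4, x = -1


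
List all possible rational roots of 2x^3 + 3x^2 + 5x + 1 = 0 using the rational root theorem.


Rational root theorem: possible roots are ±p/q where:
  p divides the constant term (1): p ∈ {1}
  q divides the leading coefficient (2): q ∈ {1, 2}

All possible rational roots: -1, -1/2, 1/2, 1

-1, -1/2, 1/2, 1


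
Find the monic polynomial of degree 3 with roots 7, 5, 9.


A monic polynomial with roots 7, 5, 9 is:
p(x) = (x - 7)(x - 5)(x - 9)
After multiplying by (x - 7): x - 7
After multiplying by (x - 5): x^2 - 12x + 35
After multiplying by (x - 9): x^3 - 21x^2 + 143x - 315

x^3 - 21x^2 + 143x - 315


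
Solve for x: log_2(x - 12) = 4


Convert to exponential form: x - 12 = 2^4 = 16
x = 16 + 12 = 28
Check: log_2(28 - 12) = log_2(16) = log_2(16) = 4 ✓

x = 28


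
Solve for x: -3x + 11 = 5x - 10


Starting with: -3x + 11 = 5x - 10
Move all x terms to left: (-3 - 5)x = -10 - 11
Simplify: -8x = -21
Divide both sides by -8: x = 21/8

x = 21/8


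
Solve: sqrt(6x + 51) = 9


Square both sides: 6x + 51 = 9^2 = 81
6x = 81 - 51 = 30
x = 5
Check: sqrt(6*5 + 51) = sqrt(81) = 9 ✓

x = 5


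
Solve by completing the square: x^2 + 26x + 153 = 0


Start: x^2 + 26x + 153 = 0
Move constant: x^2 + 26x = -153
Half of 26 is 13, squared is 169
Add 169 to both sides: x^2 + 26x + 169 = 16
(x + 13)^2 = 16
x + 13 = ±4
x = -13 + 4 = -9 or x = -13 - 4 = -17

x = -17, x = -9


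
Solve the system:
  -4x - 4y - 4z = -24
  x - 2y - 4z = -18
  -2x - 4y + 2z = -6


Using Cramer's rule. Expand each determinant along the first row.
D  = (-4)*[(-2)*2 - (-4)*(-4)] - (-4)*[1*2 - (-4)*(-2)] + (-4)*[1*(-4) - (-2)*(-2)]
  = (-4)*(-20) - (-4)*(-6) + (-4)*(-8) = 88
Dx = (-24)*[(-2)*2 - (-4)*(-4)] - (-4)*[(-18)*2 - (-4)*(-6)] + (-4)*[(-18)*(-4) - (-2)*(-6)]
  = (-24)*(-20) - (-4)*(-60) + (-4)*(60) = 0
Dy = (-4)*[(-18)*2 - (-4)*(-6)] - (-24)*[1*2 - (-4)*(-2)] + (-4)*[1*(-6) - (-18)*(-2)]
  = (-4)*(-60) - (-24)*(-6) + (-4)*(-42) = 264
Dz = (-4)*[(-2)*(-6) - (-18)*(-4)] - (-4)*[1*(-6) - (-18)*(-2)] + (-24)*[1*(-4) - (-2)*(-2)]
  = (-4)*(-60) - (-4)*(-42) + (-24)*(-8) = 264
x = Dx/D = 0/88 = 0, y = Dy/D = 264/88 = 3, z = Dz/D = 264/88 = 3
Check eq1: (-4)(0) + (-4)(3) + (-4)(3) = -24 = -24 ✓
Check eq2: (1)(0) + (-2)(3) + (-4)(3) = -18 = -18 ✓
Check eq3: (-2)(0) + (-4)(3) + (2)(3) = -6 = -6 ✓

x = 0, y = 3, z = 3


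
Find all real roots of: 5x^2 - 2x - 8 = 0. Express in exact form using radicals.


Using the quadratic formula: x = (-b ± sqrt(b^2 - 4ac)) / (2a)
Here a = 5, b = -2, c = -8
Discriminant = b^2 - 4ac = (-2)^2 - 4(5)(-8) = 4 + 160 = 164
Since discriminant = 164 > 0, there are two real roots.
x = (2 ± 2*sqrt(41)) / 10
Simplifying: x = (1 ± sqrt(41)) / 5
Numerically: x ≈ 1.4806 or x ≈ -1.0806

x = (1 + sqrt(41)) / 5 or x = (1 - sqrt(41)) / 5


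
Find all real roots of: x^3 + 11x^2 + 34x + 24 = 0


Let p(x) = x^3 + 11x^2 + 34x + 24. By the rational root theorem (leading coefficient 1), any rational root is an integer divisor of 24: try ±1, ±2, ... in turn.
Test x = 1: value = 70 ≠ 0.
Test x = -1: value = 0 ✓, so (x + 1) is a factor.
Synthetic division by (x + 1): bring down 1; 1(-1) + 11 = 10; 10(-1) + 34 = 24; 24(-1) + 24 = 0 → quotient x^2 + 10x + 24, remainder 0.
Solve the quadratic x^2 + 10x + 24 = 0: discriminant = 10^2 - 4(1)(24) = 100 - 96 = 4.
sqrt(4) = 2, so x = (-10 ± 2)/2: x = -4 or x = -6.

x = -6, x = -4, x = -1


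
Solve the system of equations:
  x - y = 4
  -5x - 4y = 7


Using Cramer's rule:
Determinant D = (1)(-4) - (-5)(-1) = -4 - 5 = -9
Dx = (4)(-4) - (7)(-1) = -16 + 7 = -9
Dy = (1)(7) - (-5)(4) = 7 + 20 = 27
x = Dx/D = -9/-9 = 1
y = Dy/D = 27/-9 = -3

x = 1, y = -3


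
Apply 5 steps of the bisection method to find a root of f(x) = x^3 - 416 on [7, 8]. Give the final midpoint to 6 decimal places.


f(x) = x^3 - 416
f(7) = -73 < 0
f(8) = 96 > 0

Step 1: midpoint = (7.000000 + 8.000000)/2 = 7.500000
  f(7.500000) = 5.875000
  f(mid) > 0, so root is in [7.000000, 7.500000]

Step 2: midpoint = (7.000000 + 7.500000)/2 = 7.250000
  f(7.250000) = -34.921875
  f(mid) < 0, so root is in [7.250000, 7.500000]

Step 3: midpoint = (7.250000 + 7.500000)/2 = 7.375000
  f(7.375000) = -14.869141
  f(mid) < 0, so root is in [7.375000, 7.500000]

Step 4: midpoint = (7.375000 + 7.500000)/2 = 7.437500
  f(7.437500) = -4.584229
  f(mid) < 0, so root is in [7.437500, 7.500000]

Step 5: midpoint = (7.437500 + 7.500000)/2 = 7.468750
  f(7.468750) = 0.623505
  f(mid) > 0, so root is in [7.437500, 7.468750]

midpoint = 7.468750


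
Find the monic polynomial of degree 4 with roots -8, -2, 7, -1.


A monic polynomial with roots -8, -2, 7, -1 is:
p(x) = (x + 8)(x + 2)(x - 7)(x + 1)
After multiplying by (x + 8): x + 8
After multiplying by (x + 2): x^2 + 10x + 16
After multiplying by (x - 7): x^3 + 3x^2 - 54x - 112
After multiplying by (x + 1): x^4 + 4x^3 - 51x^2 - 166x - 112

x^4 + 4x^3 - 51x^2 - 166x - 112


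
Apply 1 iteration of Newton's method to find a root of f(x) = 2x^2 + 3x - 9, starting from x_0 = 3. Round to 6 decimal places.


Newton's method: x_(n+1) = x_n - f(x_n)/f'(x_n)
f(x) = 2x^2 + 3x - 9
f'(x) = 4x + 3

Iteration 1:
  f(3.000000) = 18.000000
  f'(3.000000) = 15.000000
  x_1 = 3.000000 - (18.000000)/(15.000000) = 1.800000

x_1 = 1.800000


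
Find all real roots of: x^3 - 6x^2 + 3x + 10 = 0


Let p(x) = x^3 - 6x^2 + 3x + 10. By the rational root theorem (leading coefficient 1), any rational root is an integer divisor of 10: try ±1, ±2, ... in turn.
Test x = 1: value = 8 ≠ 0.
Test x = -1: value = 0 ✓, so (x + 1) is a factor.
Synthetic division by (x + 1): bring down 1; 1(-1) - 6 = -7; (-7)(-1) + 3 = 10; 10(-1) + 10 = 0 → quotient x^2 - 7x + 10, remainder 0.
Solve the quadratic x^2 - 7x + 10 = 0: discriminant = (-7)^2 - 4(1)(10) = 49 - 40 = 9.
sqrt(9) = 3, so x = (7 ± 3)/2: x = 5 or x = 2.

x = -1, x = 2, x = 5


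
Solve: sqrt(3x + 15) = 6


Square both sides: 3x + 15 = 6^2 = 36
3x = 36 - 15 = 21
x = 7
Check: sqrt(3*7 + 15) = sqrt(36) = 6 ✓

x = 7


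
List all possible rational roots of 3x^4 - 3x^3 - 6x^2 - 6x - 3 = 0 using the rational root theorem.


Rational root theorem: possible roots are ±p/q where:
  p divides the constant term (-3): p ∈ {1, 3}
  q divides the leading coefficient (3): q ∈ {1, 3}

All possible rational roots: -3, -1, -1/3, 1/3, 1, 3

-3, -1, -1/3, 1/3, 1, 3


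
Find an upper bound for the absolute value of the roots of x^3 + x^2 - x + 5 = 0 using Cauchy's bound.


Cauchy's bound: all roots r satisfy |r| <= 1 + max(|a_i/a_n|) for i = 0,...,n-1
where a_n is the leading coefficient.

Coefficients: [1, 1, -1, 5]
Leading coefficient a_n = 1
Ratios |a_i/a_n|: 1, 1, 5
Maximum ratio: 5
Cauchy's bound: |r| <= 1 + 5 = 6

Upper bound = 6


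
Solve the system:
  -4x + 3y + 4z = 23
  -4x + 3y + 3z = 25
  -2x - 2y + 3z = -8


Using Cramer's rule. Expand each determinant along the first row.
D  = (-4)*[3*3 - 3*(-2)] - 3*[(-4)*3 - 3*(-2)] + 4*[(-4)*(-2) - 3*(-2)]
  = (-4)*(15) - 3*(-6) + 4*(14) = 14
Dx = 23*[3*3 - 3*(-2)] - 3*[25*3 - 3*(-8)] + 4*[25*(-2) - 3*(-8)]
  = 23*(15) - 3*(99) + 4*(-26) = -56
Dy = (-4)*[25*3 - 3*(-8)] - 23*[(-4)*3 - 3*(-2)] + 4*[(-4)*(-8) - 25*(-2)]
  = (-4)*(99) - 23*(-6) + 4*(82) = 70
Dz = (-4)*[3*(-8) - 25*(-2)] - 3*[(-4)*(-8) - 25*(-2)] + 23*[(-4)*(-2) - 3*(-2)]
  = (-4)*(26) - 3*(82) + 23*(14) = -28
x = Dx/D = -56/14 = -4, y = Dy/D = 70/14 = 5, z = Dz/D = -28/14 = -2
Check eq1: (-4)(-4) + (3)(5) + (4)(-2) = 23 = 23 ✓
Check eq2: (-4)(-4) + (3)(5) + (3)(-2) = 25 = 25 ✓
Check eq3: (-2)(-4) + (-2)(5) + (3)(-2) = -8 = -8 ✓

x = -4, y = 5, z = -2


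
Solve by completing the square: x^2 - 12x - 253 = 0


Start: x^2 - 12x - 253 = 0
Move constant: x^2 - 12x = 253
Half of -12 is -6, squared is 36
Add 36 to both sides: x^2 - 12x + 36 = 289
(x - 6)^2 = 289
x - 6 = ±17
x = 6 + 17 = 23 or x = 6 - 17 = -11

x = -11, x = 23


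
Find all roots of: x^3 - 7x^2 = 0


The lowest-degree term is x^2, so x = 0 is a root with multiplicity 2. Factor out x^2:
  x - 7 = 0
Linear factor x - 7 = 0 gives x = 7.
Collecting all roots found:

x = 0 (multiplicity 2), x = 7


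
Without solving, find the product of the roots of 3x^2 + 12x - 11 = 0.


By Vieta's formulas for ax^2 + bx + c = 0:
  Sum of roots = -b/a
  Product of roots = c/a

Here a = 3, b = 12, c = -11
Sum = -(12)/3 = -4
Product = -11/3 = -11/3

Product = -11/3


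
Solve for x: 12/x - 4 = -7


Subtract -4 from both sides: 12/x = -3
Multiply both sides by x: 12 = -3 * x
Divide by -3: x = -4

x = -4


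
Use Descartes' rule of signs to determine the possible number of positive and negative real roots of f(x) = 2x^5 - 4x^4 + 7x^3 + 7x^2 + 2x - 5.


Descartes' rule of signs:

For positive roots, count sign changes in f(x) = 2x^5 - 4x^4 + 7x^3 + 7x^2 + 2x - 5:
Signs of coefficients: +, -, +, +, +, -
Number of sign changes: 3
Possible positive real roots: 3, 1

For negative roots, examine f(-x) = -2x^5 - 4x^4 - 7x^3 + 7x^2 - 2x - 5:
Signs of coefficients: -, -, -, +, -, -
Number of sign changes: 2
Possible negative real roots: 2, 0

Positive roots: 3 or 1; Negative roots: 2 or 0


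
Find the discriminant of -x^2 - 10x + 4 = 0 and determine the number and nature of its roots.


For ax^2 + bx + c = 0, discriminant D = b^2 - 4ac
Here a = -1, b = -10, c = 4
D = (-10)^2 - 4(-1)(4) = 100 + 16 = 116

D = 116 > 0 but not a perfect square
The equation has 2 distinct real irrational roots.

Discriminant = 116, 2 distinct real irrational roots


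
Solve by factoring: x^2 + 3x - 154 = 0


We need two numbers that multiply to -154 and add to 3.
Those numbers are -11 and 14 (since (-11) * 14 = -154 and (-11) + 14 = 3).
So x^2 + 3x - 154 = (x - 11)(x + 14) = 0
Setting each factor to zero: x = 11 or x = -14

x = -14, x = 11


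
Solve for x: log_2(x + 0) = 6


Convert to exponential form: x + 0 = 2^6 = 64
x = 64 - 0 = 64
Check: log_2(64 + 0) = log_2(64) = log_2(64) = 6 ✓

x = 64


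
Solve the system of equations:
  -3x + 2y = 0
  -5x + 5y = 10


Using Cramer's rule:
Determinant D = (-3)(5) - (-5)(2) = -15 + 10 = -5
Dx = (0)(5) - (10)(2) = 0 - 20 = -20
Dy = (-3)(10) - (-5)(0) = -30 - 0 = -30
x = Dx/D = -20/-5 = 4
y = Dy/D = -30/-5 = 6

x = 4, y = 6


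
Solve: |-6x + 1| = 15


An absolute value equation |expr| = 15 gives two cases:
Case 1: -6x + 1 = 15
  -6x = 14, so x = -7/3
Case 2: -6x + 1 = -15
  -6x = -16, so x = 8/3

x = -7/3, x = 8/3


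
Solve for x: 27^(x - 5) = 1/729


Express both sides with the same base.
1/729 = 27^(-2)
Since the bases match, equate exponents: x - 5 = -2
So x = -2 - (-5) = 3

x = 3


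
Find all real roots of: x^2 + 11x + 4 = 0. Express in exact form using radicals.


Using the quadratic formula: x = (-b ± sqrt(b^2 - 4ac)) / (2a)
Here a = 1, b = 11, c = 4
Discriminant = b^2 - 4ac = 11^2 - 4(1)(4) = 121 - 16 = 105
Since discriminant = 105 > 0, there are two real roots.
x = (-11 ± sqrt(105)) / 2
Numerically: x ≈ -0.3765 or x ≈ -10.6235

x = (-11 + sqrt(105)) / 2 or x = (-11 - sqrt(105)) / 2


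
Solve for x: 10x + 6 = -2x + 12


Starting with: 10x + 6 = -2x + 12
Move all x terms to left: (10 + 2)x = 12 - 6
Simplify: 12x = 6
Divide both sides by 12: x = 1/2

x = 1/2


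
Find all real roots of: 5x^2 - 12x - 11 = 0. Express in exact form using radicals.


Using the quadratic formula: x = (-b ± sqrt(b^2 - 4ac)) / (2a)
Here a = 5, b = -12, c = -11
Discriminant = b^2 - 4ac = (-12)^2 - 4(5)(-11) = 144 + 220 = 364
Since discriminant = 364 > 0, there are two real roots.
x = (12 ± 2*sqrt(91)) / 10
Simplifying: x = (6 ± sqrt(91)) / 5
Numerically: x ≈ 3.1079 or x ≈ -0.7079

x = (6 + sqrt(91)) / 5 or x = (6 - sqrt(91)) / 5


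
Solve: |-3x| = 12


An absolute value equation |expr| = 12 gives two cases:
Case 1: -3x = 12
  -3x = 12, so x = -4
Case 2: -3x = -12
  -3x = -12, so x = 4

x = -4, x = 4


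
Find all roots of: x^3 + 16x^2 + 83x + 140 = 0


Let p(x) = x^3 + 16x^2 + 83x + 140. By the rational root theorem (leading coefficient 1), any rational root is an integer divisor of 140: try ±1, ±2, ... in turn.
Test x = 1: value = 240 ≠ 0.
Test x = -1: value = 72 ≠ 0.
Test x = 2: value = 378 ≠ 0.
Test x = -2: value = 30 ≠ 0.
Test x = 4: value = 792 ≠ 0.
Test x = -4: value = 0 ✓, so (x + 4) is a factor.
Synthetic division by (x + 4): bring down 1; 1(-4) + 16 = 12; 12(-4) + 83 = 35; 35(-4) + 140 = 0 → quotient x^2 + 12x + 35, remainder 0.
Solve the quadratic x^2 + 12x + 35 = 0: discriminant = 12^2 - 4(1)(35) = 144 - 140 = 4.
sqrt(4) = 2, so x = (-12 ± 2)/2: x = -5 or x = -7.
Collecting all roots found:

x = -7, x = -5, x = -4


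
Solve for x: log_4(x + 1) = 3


Convert to exponential form: x + 1 = 4^3 = 64
x = 64 - 1 = 63
Check: log_4(63 + 1) = log_4(64) = log_4(64) = 3 ✓

x = 63


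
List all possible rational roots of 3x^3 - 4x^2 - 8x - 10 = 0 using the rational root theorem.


Rational root theorem: possible roots are ±p/q where:
  p divides the constant term (-10): p ∈ {1, 2, 5, 10}
  q divides the leading coefficient (3): q ∈ {1, 3}

All possible rational roots: -10, -5, -10/3, -2, -5/3, -1, -2/3, -1/3, 1/3, 2/3, 1, 5/3, 2, 10/3, 5, 10

-10, -5, -10/3, -2, -5/3, -1, -2/3, -1/3, 1/3, 2/3, 1, 5/3, 2, 10/3, 5, 10


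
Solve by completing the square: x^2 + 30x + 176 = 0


Start: x^2 + 30x + 176 = 0
Move constant: x^2 + 30x = -176
Half of 30 is 15, squared is 225
Add 225 to both sides: x^2 + 30x + 225 = 49
(x + 15)^2 = 49
x + 15 = ±7
x = -15 + 7 = -8 or x = -15 - 7 = -22

x = -22, x = -8


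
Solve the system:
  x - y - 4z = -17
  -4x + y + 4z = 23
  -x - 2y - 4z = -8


Using Cramer's rule. Expand each determinant along the first row.
D  = 1*[1*(-4) - 4*(-2)] - (-1)*[(-4)*(-4) - 4*(-1)] + (-4)*[(-4)*(-2) - 1*(-1)]
  = 1*(4) - (-1)*(20) + (-4)*(9) = -12
Dx = (-17)*[1*(-4) - 4*(-2)] - (-1)*[23*(-4) - 4*(-8)] + (-4)*[23*(-2) - 1*(-8)]
  = (-17)*(4) - (-1)*(-60) + (-4)*(-38) = 24
Dy = 1*[23*(-4) - 4*(-8)] - (-17)*[(-4)*(-4) - 4*(-1)] + (-4)*[(-4)*(-8) - 23*(-1)]
  = 1*(-60) - (-17)*(20) + (-4)*(55) = 60
Dz = 1*[1*(-8) - 23*(-2)] - (-1)*[(-4)*(-8) - 23*(-1)] + (-17)*[(-4)*(-2) - 1*(-1)]
  = 1*(38) - (-1)*(55) + (-17)*(9) = -60
x = Dx/D = 24/-12 = -2, y = Dy/D = 60/-12 = -5, z = Dz/D = -60/-12 = 5
Check eq1: (1)(-2) + (-1)(-5) + (-4)(5) = -17 = -17 ✓
Check eq2: (-4)(-2) + (1)(-5) + (4)(5) = 23 = 23 ✓
Check eq3: (-1)(-2) + (-2)(-5) + (-4)(5) = -8 = -8 ✓

x = -2, y = -5, z = 5


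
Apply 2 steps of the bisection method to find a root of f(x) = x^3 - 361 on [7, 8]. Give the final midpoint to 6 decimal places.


f(x) = x^3 - 361
f(7) = -18 < 0
f(8) = 151 > 0

Step 1: midpoint = (7.000000 + 8.000000)/2 = 7.500000
  f(7.500000) = 60.875000
  f(mid) > 0, so root is in [7.000000, 7.500000]

Step 2: midpoint = (7.000000 + 7.500000)/2 = 7.250000
  f(7.250000) = 20.078125
  f(mid) > 0, so root is in [7.000000, 7.250000]

midpoint = 7.250000


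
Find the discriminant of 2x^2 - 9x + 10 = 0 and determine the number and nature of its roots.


For ax^2 + bx + c = 0, discriminant D = b^2 - 4ac
Here a = 2, b = -9, c = 10
D = (-9)^2 - 4(2)(10) = 81 - 80 = 1

D = 1 > 0 and is a perfect square (sqrt = 1)
The equation has 2 distinct real rational roots.

Discriminant = 1, 2 distinct real rational roots


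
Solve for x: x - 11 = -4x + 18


Starting with: x - 11 = -4x + 18
Move all x terms to left: (1 + 4)x = 18 + 11
Simplify: 5x = 29
Divide both sides by 5: x = 29/5

x = 29/5


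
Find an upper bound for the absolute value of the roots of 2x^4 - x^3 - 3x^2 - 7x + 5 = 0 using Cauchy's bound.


Cauchy's bound: all roots r satisfy |r| <= 1 + max(|a_i/a_n|) for i = 0,...,n-1
where a_n is the leading coefficient.

Coefficients: [2, -1, -3, -7, 5]
Leading coefficient a_n = 2
Ratios |a_i/a_n|: 1/2, 3/2, 7/2, 5/2
Maximum ratio: 7/2
Cauchy's bound: |r| <= 1 + 7/2 = 9/2

Upper bound = 9/2


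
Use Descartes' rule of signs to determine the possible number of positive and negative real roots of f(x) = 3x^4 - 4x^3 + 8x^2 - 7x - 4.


Descartes' rule of signs:

For positive roots, count sign changes in f(x) = 3x^4 - 4x^3 + 8x^2 - 7x - 4:
Signs of coefficients: +, -, +, -, -
Number of sign changes: 3
Possible positive real roots: 3, 1

For negative roots, examine f(-x) = 3x^4 + 4x^3 + 8x^2 + 7x - 4:
Signs of coefficients: +, +, +, +, -
Number of sign changes: 1
Possible negative real roots: 1

Positive roots: 3 or 1; Negative roots: 1


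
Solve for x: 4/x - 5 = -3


Subtract -5 from both sides: 4/x = 2
Multiply both sides by x: 4 = 2 * x
Divide by 2: x = 2

x = 2


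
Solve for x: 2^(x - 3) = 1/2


Express both sides with the same base.
1/2 = 2^(-1)
Since the bases match, equate exponents: x - 3 = -1
So x = -1 - (-3) = 2

x = 2


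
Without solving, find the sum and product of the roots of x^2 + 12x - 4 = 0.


By Vieta's formulas for ax^2 + bx + c = 0:
  Sum of roots = -b/a
  Product of roots = c/a

Here a = 1, b = 12, c = -4
Sum = -(12)/1 = -12
Product = -4/1 = -4

Sum = -12, Product = -4


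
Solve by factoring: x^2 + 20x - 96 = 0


We need two numbers that multiply to -96 and add to 20.
Those numbers are 24 and -4 (since 24 * (-4) = -96 and 24 + (-4) = 20).
So x^2 + 20x - 96 = (x + 24)(x - 4) = 0
Setting each factor to zero: x = -24 or x = 4

x = -24, x = 4
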